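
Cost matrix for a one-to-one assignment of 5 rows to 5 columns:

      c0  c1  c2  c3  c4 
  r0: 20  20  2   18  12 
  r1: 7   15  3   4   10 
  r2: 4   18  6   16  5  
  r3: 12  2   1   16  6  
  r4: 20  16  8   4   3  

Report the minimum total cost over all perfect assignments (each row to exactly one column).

Minimum assignment cost: 15

optimal assignment: row0→col2 (cost 2), row1→col3 (cost 4), row2→col0 (cost 4), row3→col1 (cost 2), row4→col4 (cost 3)
total = 2 + 4 + 4 + 2 + 3 = 15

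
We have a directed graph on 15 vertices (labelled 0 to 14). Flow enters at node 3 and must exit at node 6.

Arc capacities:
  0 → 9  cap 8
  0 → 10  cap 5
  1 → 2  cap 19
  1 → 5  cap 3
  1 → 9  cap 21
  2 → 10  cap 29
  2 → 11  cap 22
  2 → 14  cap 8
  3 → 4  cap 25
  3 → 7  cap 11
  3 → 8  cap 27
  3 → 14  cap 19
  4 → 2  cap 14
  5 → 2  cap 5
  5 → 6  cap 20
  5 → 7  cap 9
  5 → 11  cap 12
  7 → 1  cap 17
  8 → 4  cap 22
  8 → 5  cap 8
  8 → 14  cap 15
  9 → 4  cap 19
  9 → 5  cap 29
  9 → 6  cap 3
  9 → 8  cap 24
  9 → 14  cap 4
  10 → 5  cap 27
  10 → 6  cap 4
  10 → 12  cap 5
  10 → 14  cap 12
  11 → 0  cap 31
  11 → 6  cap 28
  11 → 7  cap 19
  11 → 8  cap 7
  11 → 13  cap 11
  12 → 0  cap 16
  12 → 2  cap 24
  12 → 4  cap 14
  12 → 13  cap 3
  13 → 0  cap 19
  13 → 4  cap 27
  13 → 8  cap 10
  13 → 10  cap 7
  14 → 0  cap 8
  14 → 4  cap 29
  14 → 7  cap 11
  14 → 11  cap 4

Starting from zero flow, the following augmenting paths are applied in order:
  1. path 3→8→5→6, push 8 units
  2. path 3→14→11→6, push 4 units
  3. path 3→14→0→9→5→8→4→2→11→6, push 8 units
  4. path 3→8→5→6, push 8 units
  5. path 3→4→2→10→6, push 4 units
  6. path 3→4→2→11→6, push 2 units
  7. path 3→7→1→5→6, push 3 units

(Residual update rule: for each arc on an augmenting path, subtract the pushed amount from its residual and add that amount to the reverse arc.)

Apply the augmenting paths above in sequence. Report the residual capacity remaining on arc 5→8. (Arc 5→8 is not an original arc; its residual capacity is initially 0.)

after path 1 (3→8→5→6, push 8): res(5,8)=8
after path 2 (3→14→11→6, push 4): res(5,8)=8
after path 3 (3→14→0→9→5→8→4→2→11→6, push 8): res(5,8)=0
after path 4 (3→8→5→6, push 8): res(5,8)=8
after path 5 (3→4→2→10→6, push 4): res(5,8)=8
after path 6 (3→4→2→11→6, push 2): res(5,8)=8
after path 7 (3→7→1→5→6, push 3): res(5,8)=8

Residual capacity of (5,8): 8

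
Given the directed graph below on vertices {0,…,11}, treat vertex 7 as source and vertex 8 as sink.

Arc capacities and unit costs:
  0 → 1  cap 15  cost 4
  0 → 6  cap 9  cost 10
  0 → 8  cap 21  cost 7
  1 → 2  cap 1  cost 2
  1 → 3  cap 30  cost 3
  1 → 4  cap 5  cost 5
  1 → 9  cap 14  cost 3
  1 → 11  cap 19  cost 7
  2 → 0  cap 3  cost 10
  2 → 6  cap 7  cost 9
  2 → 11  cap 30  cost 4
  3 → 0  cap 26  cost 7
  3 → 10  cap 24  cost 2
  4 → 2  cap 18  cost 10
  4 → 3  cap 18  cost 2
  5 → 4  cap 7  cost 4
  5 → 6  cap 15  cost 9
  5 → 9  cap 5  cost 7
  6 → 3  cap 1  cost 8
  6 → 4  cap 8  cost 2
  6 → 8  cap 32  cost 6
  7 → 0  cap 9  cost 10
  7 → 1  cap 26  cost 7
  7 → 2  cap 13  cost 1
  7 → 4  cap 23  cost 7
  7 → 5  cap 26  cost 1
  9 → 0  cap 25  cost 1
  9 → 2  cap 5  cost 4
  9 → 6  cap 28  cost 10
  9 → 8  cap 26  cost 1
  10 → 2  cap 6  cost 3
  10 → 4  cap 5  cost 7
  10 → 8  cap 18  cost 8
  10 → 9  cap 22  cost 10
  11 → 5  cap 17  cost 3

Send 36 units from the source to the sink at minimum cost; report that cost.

shortest-cost path #1: 7→5→9→8 push 5 @ unit cost 9 (adds 45)
shortest-cost path #2: 7→1→9→8 push 14 @ unit cost 11 (adds 154)
shortest-cost path #3: 7→2→6→8 push 7 @ unit cost 16 (adds 112)
shortest-cost path #4: 7→5→6→8 push 10 @ unit cost 16 (adds 160)
total cost = 471

Minimum cost for 36 units: 471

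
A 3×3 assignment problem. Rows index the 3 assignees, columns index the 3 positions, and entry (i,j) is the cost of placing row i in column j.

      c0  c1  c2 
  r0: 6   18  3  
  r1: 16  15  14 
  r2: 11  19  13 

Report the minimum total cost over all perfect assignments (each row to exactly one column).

optimal assignment: row0→col2 (cost 3), row1→col1 (cost 15), row2→col0 (cost 11)
total = 3 + 15 + 11 = 29

Minimum assignment cost: 29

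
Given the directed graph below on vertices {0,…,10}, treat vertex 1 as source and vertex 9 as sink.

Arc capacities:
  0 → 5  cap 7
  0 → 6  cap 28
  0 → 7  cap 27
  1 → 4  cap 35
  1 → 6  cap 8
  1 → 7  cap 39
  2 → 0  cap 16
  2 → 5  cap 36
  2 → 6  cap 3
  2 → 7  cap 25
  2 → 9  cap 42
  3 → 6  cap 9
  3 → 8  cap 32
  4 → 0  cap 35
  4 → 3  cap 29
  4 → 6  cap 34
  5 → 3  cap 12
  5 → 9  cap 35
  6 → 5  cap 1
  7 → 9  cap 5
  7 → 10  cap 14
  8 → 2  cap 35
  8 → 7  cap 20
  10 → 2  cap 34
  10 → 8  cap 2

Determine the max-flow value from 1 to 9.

Maximum flow value: 55

augment #1: 1→7→9 bottleneck 5, total now 5
augment #2: 1→6→5→9 bottleneck 1, total now 6
augment #3: 1→4→0→5→9 bottleneck 7, total now 13
augment #4: 1→7→10→2→9 bottleneck 14, total now 27
augment #5: 1→4→3→8→2→9 bottleneck 28, total now 55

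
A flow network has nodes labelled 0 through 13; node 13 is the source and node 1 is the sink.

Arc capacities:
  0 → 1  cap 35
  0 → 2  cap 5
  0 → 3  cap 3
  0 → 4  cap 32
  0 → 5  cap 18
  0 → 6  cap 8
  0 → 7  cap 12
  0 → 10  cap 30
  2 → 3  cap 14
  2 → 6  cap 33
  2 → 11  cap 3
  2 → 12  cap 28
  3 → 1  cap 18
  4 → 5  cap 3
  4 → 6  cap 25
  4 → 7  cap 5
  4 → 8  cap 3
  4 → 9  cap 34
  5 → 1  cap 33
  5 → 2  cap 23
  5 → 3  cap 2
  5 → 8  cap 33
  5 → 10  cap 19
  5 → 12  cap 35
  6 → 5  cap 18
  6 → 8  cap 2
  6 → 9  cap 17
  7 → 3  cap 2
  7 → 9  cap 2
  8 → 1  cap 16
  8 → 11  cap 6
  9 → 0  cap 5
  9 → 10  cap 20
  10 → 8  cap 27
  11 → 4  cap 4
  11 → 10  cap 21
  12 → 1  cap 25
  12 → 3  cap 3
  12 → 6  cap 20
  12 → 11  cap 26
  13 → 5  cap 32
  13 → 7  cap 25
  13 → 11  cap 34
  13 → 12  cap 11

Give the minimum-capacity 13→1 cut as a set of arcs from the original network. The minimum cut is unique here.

Min-cut arcs: {(7,3), (7,9), (8,1), (11,4), (13,5), (13,12)} (total capacity 67)

augment #1: 13→5→1 push 32
augment #2: 13→12→1 push 11
augment #3: 13→7→3→1 push 2
augment #4: 13→7→9→0→1 push 2
augment #5: 13→11→4→5→1 push 1
augment #6: 13→11→4→8→1 push 3
augment #7: 13→11→10→8→1 push 13
augment #8: 13→11→10→8→4→5→3→1 push 2
augment #9: 13→11→10→8→4→9→0→1 push 1
max flow = 67; residual-reachable set from 13 gives S-side
cut edges (S→T): {(7,3), (7,9), (8,1), (11,4), (13,5), (13,12)} total cap 67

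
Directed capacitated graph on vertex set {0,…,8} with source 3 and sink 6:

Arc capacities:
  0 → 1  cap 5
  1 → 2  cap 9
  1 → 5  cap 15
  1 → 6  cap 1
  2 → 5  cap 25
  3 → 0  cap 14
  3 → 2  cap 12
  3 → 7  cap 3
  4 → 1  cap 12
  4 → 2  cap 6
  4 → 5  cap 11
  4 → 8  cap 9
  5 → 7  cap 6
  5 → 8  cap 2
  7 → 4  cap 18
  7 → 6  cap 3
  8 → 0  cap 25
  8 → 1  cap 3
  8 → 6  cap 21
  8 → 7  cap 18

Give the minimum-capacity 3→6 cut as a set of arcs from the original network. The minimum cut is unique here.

Min-cut arcs: {(1,6), (3,7), (5,7), (5,8)} (total capacity 12)

augment #1: 3→7→6 push 3
augment #2: 3→0→1→6 push 1
augment #3: 3→2→5→8→6 push 2
augment #4: 3→2→5→7→4→8→6 push 6
max flow = 12; residual-reachable set from 3 gives S-side
cut edges (S→T): {(1,6), (3,7), (5,7), (5,8)} total cap 12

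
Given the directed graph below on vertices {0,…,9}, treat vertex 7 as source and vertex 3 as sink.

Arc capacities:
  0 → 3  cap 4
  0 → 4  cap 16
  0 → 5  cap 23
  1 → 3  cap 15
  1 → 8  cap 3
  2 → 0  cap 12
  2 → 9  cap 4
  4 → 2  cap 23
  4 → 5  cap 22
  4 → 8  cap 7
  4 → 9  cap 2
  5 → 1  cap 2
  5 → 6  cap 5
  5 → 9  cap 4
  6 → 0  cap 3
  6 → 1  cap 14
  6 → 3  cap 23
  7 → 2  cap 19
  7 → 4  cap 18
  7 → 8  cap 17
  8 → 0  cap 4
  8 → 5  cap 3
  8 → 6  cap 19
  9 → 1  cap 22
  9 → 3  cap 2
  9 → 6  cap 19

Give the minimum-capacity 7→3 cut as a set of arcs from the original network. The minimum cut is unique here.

augment #1: 7→2→0→3 push 4
augment #2: 7→2→9→3 push 2
augment #3: 7→8→6→3 push 17
augment #4: 7→2→9→1→3 push 2
augment #5: 7→4→5→1→3 push 2
augment #6: 7→4→5→6→3 push 5
augment #7: 7→4→8→6→3 push 1
augment #8: 7→4→9→1→3 push 2
augment #9: 7→4→5→9→1→3 push 4
augment #10: 7→4→8→6→1→3 push 1
max flow = 40; residual-reachable set from 7 gives S-side
cut edges (S→T): {(0,3), (2,9), (4,9), (5,1), (5,6), (5,9), (8,6)} total cap 40

Min-cut arcs: {(0,3), (2,9), (4,9), (5,1), (5,6), (5,9), (8,6)} (total capacity 40)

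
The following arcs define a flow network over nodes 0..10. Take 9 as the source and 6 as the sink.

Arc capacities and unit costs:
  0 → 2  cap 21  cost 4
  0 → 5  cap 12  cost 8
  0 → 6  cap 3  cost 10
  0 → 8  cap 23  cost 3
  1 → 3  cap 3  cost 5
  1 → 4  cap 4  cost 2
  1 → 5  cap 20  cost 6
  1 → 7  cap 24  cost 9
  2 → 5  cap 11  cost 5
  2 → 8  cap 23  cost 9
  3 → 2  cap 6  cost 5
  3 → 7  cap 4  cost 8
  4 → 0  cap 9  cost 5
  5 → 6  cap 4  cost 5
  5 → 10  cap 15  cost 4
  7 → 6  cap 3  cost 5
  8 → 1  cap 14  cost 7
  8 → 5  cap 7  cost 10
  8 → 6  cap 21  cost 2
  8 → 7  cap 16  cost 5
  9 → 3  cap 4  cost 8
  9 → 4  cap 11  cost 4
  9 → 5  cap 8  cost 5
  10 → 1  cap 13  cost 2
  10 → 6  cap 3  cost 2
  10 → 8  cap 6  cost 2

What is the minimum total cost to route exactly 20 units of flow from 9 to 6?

Minimum cost for 20 units: 275

shortest-cost path #1: 9→5→6 push 4 @ unit cost 10 (adds 40)
shortest-cost path #2: 9→5→10→6 push 3 @ unit cost 11 (adds 33)
shortest-cost path #3: 9→5→10→8→6 push 1 @ unit cost 13 (adds 13)
shortest-cost path #4: 9→4→0→8→6 push 9 @ unit cost 14 (adds 126)
shortest-cost path #5: 9→3→7→6 push 3 @ unit cost 21 (adds 63)
total cost = 275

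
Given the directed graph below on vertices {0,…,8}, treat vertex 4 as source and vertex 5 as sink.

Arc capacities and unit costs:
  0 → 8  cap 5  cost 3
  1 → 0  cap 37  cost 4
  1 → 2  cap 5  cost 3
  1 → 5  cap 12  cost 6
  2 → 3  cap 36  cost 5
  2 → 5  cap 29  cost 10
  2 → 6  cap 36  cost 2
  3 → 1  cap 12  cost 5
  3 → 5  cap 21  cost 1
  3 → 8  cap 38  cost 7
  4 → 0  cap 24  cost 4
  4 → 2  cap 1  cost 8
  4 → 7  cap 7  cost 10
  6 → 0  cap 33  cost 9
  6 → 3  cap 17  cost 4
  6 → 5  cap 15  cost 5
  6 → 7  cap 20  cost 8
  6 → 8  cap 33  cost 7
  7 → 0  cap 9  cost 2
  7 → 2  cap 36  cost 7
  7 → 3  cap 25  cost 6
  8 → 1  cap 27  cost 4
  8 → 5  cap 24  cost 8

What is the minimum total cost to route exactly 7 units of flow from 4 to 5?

Minimum cost for 7 units: 106

shortest-cost path #1: 4→2→3→5 push 1 @ unit cost 14 (adds 14)
shortest-cost path #2: 4→0→8→5 push 5 @ unit cost 15 (adds 75)
shortest-cost path #3: 4→7→3→5 push 1 @ unit cost 17 (adds 17)
total cost = 106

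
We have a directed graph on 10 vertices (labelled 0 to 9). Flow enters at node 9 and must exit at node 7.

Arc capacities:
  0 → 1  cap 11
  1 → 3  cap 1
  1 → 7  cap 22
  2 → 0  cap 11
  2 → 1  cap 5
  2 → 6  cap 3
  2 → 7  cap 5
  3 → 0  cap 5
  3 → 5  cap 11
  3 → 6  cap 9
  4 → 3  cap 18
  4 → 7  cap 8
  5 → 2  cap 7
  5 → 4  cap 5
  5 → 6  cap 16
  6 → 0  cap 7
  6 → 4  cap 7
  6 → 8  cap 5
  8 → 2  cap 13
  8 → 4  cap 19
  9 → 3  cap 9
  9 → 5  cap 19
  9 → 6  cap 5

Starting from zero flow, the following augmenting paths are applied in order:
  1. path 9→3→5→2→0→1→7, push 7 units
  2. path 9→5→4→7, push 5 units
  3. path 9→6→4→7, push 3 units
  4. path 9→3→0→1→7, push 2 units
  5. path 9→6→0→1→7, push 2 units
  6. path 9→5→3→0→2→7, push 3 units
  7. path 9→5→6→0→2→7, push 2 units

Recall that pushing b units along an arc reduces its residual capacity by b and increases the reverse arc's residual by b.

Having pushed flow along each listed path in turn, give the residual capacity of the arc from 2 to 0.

after path 1 (9→3→5→2→0→1→7, push 7): res(2,0)=4
after path 2 (9→5→4→7, push 5): res(2,0)=4
after path 3 (9→6→4→7, push 3): res(2,0)=4
after path 4 (9→3→0→1→7, push 2): res(2,0)=4
after path 5 (9→6→0→1→7, push 2): res(2,0)=4
after path 6 (9→5→3→0→2→7, push 3): res(2,0)=7
after path 7 (9→5→6→0→2→7, push 2): res(2,0)=9

Residual capacity of (2,0): 9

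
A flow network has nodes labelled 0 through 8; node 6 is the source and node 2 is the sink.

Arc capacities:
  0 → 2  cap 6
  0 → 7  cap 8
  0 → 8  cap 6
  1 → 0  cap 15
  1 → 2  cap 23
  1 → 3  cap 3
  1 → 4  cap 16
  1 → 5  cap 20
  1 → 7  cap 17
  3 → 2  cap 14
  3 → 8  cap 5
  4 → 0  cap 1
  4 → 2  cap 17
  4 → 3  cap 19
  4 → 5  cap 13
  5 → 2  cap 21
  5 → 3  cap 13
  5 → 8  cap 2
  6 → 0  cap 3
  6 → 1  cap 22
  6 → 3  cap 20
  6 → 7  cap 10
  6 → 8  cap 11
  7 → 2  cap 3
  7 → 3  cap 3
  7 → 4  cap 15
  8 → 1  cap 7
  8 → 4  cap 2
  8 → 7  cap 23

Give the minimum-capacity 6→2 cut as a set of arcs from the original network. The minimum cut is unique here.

augment #1: 6→0→2 push 3
augment #2: 6→1→2 push 22
augment #3: 6→3→2 push 14
augment #4: 6→7→2 push 3
augment #5: 6→7→4→2 push 7
augment #6: 6→8→1→2 push 1
augment #7: 6→8→4→2 push 2
augment #8: 6→8→1→0→2 push 3
augment #9: 6→8→1→4→2 push 3
augment #10: 6→8→7→4→2 push 2
augment #11: 6→3→8→7→4→2 push 3
augment #12: 6→3→8→7→4→5→2 push 2
max flow = 65; residual-reachable set from 6 gives S-side
cut edges (S→T): {(3,2), (3,8), (6,0), (6,1), (6,7), (6,8)} total cap 65

Min-cut arcs: {(3,2), (3,8), (6,0), (6,1), (6,7), (6,8)} (total capacity 65)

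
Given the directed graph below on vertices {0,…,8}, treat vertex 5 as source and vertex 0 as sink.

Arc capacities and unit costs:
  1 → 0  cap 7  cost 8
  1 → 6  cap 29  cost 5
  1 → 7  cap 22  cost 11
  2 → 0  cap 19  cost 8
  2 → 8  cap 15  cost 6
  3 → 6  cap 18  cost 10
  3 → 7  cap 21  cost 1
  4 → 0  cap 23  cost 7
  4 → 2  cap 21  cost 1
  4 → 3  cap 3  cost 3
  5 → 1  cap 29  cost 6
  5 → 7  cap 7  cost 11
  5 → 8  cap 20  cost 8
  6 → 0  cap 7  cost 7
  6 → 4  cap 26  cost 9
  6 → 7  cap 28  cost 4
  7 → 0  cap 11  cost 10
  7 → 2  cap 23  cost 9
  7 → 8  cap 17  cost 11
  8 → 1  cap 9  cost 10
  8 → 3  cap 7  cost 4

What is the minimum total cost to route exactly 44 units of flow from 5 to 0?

shortest-cost path #1: 5→1→0 push 7 @ unit cost 14 (adds 98)
shortest-cost path #2: 5→1→6→0 push 7 @ unit cost 18 (adds 126)
shortest-cost path #3: 5→7→0 push 7 @ unit cost 21 (adds 147)
shortest-cost path #4: 5→8→3→7→0 push 4 @ unit cost 23 (adds 92)
shortest-cost path #5: 5→1→6→4→0 push 15 @ unit cost 27 (adds 405)
shortest-cost path #6: 5→8→3→7→2→0 push 3 @ unit cost 30 (adds 90)
shortest-cost path #7: 5→8→1→6→4→0 push 1 @ unit cost 39 (adds 39)
total cost = 997

Minimum cost for 44 units: 997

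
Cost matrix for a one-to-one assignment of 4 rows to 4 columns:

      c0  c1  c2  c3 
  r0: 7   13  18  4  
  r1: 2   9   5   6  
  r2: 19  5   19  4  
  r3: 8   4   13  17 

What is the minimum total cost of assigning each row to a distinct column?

Minimum assignment cost: 20

optimal assignment: row0→col0 (cost 7), row1→col2 (cost 5), row2→col3 (cost 4), row3→col1 (cost 4)
total = 7 + 5 + 4 + 4 = 20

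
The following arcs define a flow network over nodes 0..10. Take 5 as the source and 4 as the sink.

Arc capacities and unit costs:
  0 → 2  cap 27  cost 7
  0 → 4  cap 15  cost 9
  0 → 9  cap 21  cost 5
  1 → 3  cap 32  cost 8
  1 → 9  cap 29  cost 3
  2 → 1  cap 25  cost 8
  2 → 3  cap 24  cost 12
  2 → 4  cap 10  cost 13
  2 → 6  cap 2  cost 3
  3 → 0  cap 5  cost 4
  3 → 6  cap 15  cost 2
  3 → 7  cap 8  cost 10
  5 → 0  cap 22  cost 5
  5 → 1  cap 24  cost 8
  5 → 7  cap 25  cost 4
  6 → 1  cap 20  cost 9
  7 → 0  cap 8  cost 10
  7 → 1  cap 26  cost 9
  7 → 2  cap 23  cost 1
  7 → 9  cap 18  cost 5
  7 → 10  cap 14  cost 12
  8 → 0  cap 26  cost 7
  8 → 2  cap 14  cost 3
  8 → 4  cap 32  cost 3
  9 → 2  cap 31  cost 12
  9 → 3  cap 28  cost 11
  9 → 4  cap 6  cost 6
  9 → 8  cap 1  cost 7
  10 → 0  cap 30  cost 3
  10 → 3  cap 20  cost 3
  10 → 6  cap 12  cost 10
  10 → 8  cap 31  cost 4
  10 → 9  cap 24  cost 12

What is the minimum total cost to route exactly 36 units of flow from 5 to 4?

shortest-cost path #1: 5→0→4 push 15 @ unit cost 14 (adds 210)
shortest-cost path #2: 5→7→9→4 push 6 @ unit cost 15 (adds 90)
shortest-cost path #3: 5→7→2→4 push 10 @ unit cost 18 (adds 180)
shortest-cost path #4: 5→7→9→8→4 push 1 @ unit cost 19 (adds 19)
shortest-cost path #5: 5→7→10→8→4 push 4 @ unit cost 23 (adds 92)
total cost = 591

Minimum cost for 36 units: 591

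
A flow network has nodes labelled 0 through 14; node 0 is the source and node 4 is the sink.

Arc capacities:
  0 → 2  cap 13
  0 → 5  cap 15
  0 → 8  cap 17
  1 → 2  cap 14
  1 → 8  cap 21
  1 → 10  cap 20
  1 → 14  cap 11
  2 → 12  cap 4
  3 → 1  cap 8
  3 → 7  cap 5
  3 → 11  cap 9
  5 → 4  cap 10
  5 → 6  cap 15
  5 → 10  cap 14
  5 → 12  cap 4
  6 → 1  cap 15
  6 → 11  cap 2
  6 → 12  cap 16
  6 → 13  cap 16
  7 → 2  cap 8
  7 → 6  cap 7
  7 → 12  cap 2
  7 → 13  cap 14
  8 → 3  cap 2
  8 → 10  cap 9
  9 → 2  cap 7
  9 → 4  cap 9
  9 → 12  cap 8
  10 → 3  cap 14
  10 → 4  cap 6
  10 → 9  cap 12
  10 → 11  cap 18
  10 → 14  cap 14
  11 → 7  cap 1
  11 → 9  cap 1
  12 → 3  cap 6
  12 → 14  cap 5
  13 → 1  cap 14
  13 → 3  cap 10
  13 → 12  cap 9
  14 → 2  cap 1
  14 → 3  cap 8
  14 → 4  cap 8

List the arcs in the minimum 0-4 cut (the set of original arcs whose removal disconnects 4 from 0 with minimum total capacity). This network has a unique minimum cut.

Min-cut arcs: {(0,5), (2,12), (8,3), (8,10)} (total capacity 30)

augment #1: 0→5→4 push 10
augment #2: 0→5→10→4 push 5
augment #3: 0→8→10→4 push 1
augment #4: 0→2→12→14→4 push 4
augment #5: 0→8→10→9→4 push 8
augment #6: 0→8→3→1→14→4 push 2
max flow = 30; residual-reachable set from 0 gives S-side
cut edges (S→T): {(0,5), (2,12), (8,3), (8,10)} total cap 30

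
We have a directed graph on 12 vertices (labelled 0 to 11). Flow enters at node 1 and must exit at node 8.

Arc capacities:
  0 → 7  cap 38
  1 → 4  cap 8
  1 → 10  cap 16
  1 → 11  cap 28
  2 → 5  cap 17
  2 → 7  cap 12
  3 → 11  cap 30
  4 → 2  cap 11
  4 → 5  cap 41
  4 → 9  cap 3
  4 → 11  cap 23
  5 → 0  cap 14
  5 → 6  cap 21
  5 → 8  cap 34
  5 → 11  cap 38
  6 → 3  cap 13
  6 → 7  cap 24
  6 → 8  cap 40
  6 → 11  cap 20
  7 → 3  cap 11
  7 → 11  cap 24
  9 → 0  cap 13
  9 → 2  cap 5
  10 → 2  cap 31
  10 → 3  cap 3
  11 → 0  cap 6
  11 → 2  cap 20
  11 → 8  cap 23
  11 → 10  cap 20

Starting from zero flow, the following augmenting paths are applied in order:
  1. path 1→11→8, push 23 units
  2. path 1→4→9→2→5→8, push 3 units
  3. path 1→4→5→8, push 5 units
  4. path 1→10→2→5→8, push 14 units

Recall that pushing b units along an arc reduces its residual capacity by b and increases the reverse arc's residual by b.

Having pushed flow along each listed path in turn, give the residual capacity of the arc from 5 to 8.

Residual capacity of (5,8): 12

after path 1 (1→11→8, push 23): res(5,8)=34
after path 2 (1→4→9→2→5→8, push 3): res(5,8)=31
after path 3 (1→4→5→8, push 5): res(5,8)=26
after path 4 (1→10→2→5→8, push 14): res(5,8)=12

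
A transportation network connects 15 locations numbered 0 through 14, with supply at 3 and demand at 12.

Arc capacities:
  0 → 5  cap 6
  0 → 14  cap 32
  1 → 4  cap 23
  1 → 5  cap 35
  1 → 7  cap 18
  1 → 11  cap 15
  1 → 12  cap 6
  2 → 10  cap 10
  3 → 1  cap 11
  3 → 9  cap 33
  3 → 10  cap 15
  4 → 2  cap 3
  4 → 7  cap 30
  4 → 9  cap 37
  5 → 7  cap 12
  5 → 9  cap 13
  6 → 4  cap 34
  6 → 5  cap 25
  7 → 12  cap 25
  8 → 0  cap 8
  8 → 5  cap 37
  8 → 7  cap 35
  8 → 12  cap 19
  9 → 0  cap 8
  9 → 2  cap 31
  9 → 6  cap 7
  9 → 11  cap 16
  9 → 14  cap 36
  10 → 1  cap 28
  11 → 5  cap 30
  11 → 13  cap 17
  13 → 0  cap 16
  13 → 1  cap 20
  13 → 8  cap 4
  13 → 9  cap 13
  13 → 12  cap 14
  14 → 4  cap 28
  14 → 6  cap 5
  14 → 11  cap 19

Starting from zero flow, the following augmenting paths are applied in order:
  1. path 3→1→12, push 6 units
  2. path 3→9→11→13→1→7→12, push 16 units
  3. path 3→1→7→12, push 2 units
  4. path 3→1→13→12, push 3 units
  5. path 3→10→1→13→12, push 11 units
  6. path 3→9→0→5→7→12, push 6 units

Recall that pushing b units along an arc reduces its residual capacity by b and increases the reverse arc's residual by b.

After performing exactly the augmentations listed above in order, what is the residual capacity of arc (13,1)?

after path 1 (3→1→12, push 6): res(13,1)=20
after path 2 (3→9→11→13→1→7→12, push 16): res(13,1)=4
after path 3 (3→1→7→12, push 2): res(13,1)=4
after path 4 (3→1→13→12, push 3): res(13,1)=7
after path 5 (3→10→1→13→12, push 11): res(13,1)=18
after path 6 (3→9→0→5→7→12, push 6): res(13,1)=18

Residual capacity of (13,1): 18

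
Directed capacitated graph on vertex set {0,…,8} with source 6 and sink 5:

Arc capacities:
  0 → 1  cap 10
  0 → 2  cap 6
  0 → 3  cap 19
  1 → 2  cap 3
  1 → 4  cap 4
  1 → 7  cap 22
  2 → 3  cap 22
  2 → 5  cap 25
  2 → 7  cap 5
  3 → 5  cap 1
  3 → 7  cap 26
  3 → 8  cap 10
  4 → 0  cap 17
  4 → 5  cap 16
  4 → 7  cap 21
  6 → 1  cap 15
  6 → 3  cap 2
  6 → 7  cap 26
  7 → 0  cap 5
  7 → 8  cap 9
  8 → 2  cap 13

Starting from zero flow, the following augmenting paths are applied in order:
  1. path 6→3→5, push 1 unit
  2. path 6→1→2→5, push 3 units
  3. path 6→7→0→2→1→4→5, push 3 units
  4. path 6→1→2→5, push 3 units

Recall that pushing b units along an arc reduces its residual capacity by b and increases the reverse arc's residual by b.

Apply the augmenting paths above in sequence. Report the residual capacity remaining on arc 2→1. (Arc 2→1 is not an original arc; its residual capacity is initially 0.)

Residual capacity of (2,1): 3

after path 1 (6→3→5, push 1): res(2,1)=0
after path 2 (6→1→2→5, push 3): res(2,1)=3
after path 3 (6→7→0→2→1→4→5, push 3): res(2,1)=0
after path 4 (6→1→2→5, push 3): res(2,1)=3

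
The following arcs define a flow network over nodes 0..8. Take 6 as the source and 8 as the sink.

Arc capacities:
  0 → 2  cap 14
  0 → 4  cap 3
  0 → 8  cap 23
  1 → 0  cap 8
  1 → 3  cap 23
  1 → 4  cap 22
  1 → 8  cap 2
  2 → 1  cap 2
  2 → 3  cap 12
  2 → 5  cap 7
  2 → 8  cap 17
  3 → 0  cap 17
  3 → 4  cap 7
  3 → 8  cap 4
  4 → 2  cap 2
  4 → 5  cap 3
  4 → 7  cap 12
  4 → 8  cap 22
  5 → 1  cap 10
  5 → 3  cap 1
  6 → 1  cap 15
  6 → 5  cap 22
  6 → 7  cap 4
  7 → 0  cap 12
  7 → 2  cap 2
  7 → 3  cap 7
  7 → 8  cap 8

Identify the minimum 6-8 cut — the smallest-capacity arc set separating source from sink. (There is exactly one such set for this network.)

Min-cut arcs: {(5,1), (5,3), (6,1), (6,7)} (total capacity 30)

augment #1: 6→1→8 push 2
augment #2: 6→7→8 push 4
augment #3: 6→1→0→8 push 8
augment #4: 6→1→3→8 push 4
augment #5: 6→1→4→8 push 1
augment #6: 6→5→1→4→8 push 10
augment #7: 6→5→3→0→8 push 1
max flow = 30; residual-reachable set from 6 gives S-side
cut edges (S→T): {(5,1), (5,3), (6,1), (6,7)} total cap 30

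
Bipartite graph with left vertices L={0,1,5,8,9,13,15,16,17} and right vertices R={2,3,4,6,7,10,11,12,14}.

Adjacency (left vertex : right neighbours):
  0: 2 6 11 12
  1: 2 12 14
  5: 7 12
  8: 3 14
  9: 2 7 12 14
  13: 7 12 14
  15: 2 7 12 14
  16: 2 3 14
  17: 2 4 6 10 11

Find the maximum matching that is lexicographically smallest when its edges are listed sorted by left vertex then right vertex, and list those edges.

|M| = 7 (so the lex-smallest maximum matching has 7 edges)
process left vertices in ascending order; for each, take the smallest-labelled available neighbour that still permits 7 edges overall, or leave it unmatched if none does
lex-smallest matching: {0-6, 1-2, 5-7, 8-3, 9-12, 13-14, 17-4}

Lex-smallest maximum matching: {(0,6), (1,2), (5,7), (8,3), (9,12), (13,14), (17,4)}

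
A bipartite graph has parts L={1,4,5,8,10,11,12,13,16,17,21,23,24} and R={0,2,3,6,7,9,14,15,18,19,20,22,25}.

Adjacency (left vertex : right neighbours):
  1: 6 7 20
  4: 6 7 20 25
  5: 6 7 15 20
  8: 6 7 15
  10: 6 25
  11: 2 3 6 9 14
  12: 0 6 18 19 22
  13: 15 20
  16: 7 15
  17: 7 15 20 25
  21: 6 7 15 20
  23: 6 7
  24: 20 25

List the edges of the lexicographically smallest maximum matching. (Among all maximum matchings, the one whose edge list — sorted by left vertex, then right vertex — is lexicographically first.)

|M| = 7 (so the lex-smallest maximum matching has 7 edges)
process left vertices in ascending order; for each, take the smallest-labelled available neighbour that still permits 7 edges overall, or leave it unmatched if none does
lex-smallest matching: {1-6, 4-7, 5-15, 10-25, 11-2, 12-0, 13-20}

Lex-smallest maximum matching: {(1,6), (4,7), (5,15), (10,25), (11,2), (12,0), (13,20)}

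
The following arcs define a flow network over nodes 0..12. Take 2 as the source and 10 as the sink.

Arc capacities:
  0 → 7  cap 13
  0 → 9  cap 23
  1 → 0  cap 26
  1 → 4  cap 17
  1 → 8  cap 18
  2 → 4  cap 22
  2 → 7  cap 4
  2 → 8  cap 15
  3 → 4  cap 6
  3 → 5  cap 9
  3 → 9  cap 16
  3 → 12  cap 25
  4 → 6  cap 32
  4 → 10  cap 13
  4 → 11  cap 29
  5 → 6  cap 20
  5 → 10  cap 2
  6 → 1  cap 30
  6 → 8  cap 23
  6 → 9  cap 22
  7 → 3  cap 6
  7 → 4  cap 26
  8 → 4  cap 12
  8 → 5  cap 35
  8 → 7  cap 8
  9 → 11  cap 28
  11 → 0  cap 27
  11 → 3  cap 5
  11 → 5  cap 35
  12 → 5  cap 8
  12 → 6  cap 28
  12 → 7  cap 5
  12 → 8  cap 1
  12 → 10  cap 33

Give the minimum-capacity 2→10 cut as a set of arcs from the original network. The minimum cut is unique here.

Min-cut arcs: {(4,10), (5,10), (7,3), (11,3)} (total capacity 26)

augment #1: 2→4→10 push 13
augment #2: 2→8→5→10 push 2
augment #3: 2→7→3→12→10 push 4
augment #4: 2→4→11→3→12→10 push 5
augment #5: 2→8→7→3→12→10 push 2
max flow = 26; residual-reachable set from 2 gives S-side
cut edges (S→T): {(4,10), (5,10), (7,3), (11,3)} total cap 26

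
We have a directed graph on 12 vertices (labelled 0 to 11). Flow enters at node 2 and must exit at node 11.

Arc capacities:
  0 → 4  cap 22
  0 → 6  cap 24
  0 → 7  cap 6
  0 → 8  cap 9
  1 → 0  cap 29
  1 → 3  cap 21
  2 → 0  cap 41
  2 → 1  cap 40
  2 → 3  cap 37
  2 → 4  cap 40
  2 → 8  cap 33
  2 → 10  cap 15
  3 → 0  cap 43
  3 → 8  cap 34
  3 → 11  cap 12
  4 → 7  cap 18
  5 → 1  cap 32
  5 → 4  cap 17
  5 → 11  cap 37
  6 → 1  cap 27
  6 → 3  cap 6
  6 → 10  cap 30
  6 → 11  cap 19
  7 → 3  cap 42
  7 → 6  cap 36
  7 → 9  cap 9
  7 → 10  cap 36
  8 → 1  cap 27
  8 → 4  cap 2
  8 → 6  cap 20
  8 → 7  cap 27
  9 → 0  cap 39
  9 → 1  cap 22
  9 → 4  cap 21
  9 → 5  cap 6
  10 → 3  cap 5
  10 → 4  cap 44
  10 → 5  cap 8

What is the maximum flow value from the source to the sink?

augment #1: 2→3→11 bottleneck 12, total now 12
augment #2: 2→0→6→11 bottleneck 19, total now 31
augment #3: 2→10→5→11 bottleneck 8, total now 39
augment #4: 2→0→7→9→5→11 bottleneck 6, total now 45

Maximum flow value: 45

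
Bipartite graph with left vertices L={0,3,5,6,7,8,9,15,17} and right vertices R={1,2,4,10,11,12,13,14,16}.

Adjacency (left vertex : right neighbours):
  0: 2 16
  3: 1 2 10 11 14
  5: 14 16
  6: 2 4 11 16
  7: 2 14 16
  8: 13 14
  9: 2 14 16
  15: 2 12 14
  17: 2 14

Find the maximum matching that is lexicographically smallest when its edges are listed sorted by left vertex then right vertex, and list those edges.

|M| = 7 (so the lex-smallest maximum matching has 7 edges)
process left vertices in ascending order; for each, take the smallest-labelled available neighbour that still permits 7 edges overall, or leave it unmatched if none does
lex-smallest matching: {0-2, 3-1, 5-14, 6-4, 7-16, 8-13, 15-12}

Lex-smallest maximum matching: {(0,2), (3,1), (5,14), (6,4), (7,16), (8,13), (15,12)}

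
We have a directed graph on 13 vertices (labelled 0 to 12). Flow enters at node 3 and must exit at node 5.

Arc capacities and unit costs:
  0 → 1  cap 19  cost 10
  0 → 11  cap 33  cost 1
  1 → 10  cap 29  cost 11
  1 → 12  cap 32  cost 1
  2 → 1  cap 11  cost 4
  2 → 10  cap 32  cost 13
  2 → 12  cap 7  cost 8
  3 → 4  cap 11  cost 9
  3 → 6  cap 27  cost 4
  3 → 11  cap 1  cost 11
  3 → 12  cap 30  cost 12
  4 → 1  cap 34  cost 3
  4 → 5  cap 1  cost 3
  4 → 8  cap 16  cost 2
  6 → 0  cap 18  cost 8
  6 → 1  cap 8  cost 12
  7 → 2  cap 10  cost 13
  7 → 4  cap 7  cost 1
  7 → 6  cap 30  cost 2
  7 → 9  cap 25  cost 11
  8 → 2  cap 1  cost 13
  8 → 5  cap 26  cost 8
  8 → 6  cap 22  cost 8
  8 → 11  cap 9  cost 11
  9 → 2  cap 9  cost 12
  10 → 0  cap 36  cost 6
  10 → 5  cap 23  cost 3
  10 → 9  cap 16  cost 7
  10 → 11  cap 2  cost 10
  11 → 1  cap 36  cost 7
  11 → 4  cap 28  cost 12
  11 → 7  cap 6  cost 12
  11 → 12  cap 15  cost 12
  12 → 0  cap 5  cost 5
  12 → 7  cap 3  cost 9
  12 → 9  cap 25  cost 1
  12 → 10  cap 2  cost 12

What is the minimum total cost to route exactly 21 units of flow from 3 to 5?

shortest-cost path #1: 3→4→5 push 1 @ unit cost 12 (adds 12)
shortest-cost path #2: 3→4→8→5 push 10 @ unit cost 19 (adds 190)
shortest-cost path #3: 3→12→10→5 push 2 @ unit cost 27 (adds 54)
shortest-cost path #4: 3→6→1→10→5 push 8 @ unit cost 30 (adds 240)
total cost = 496

Minimum cost for 21 units: 496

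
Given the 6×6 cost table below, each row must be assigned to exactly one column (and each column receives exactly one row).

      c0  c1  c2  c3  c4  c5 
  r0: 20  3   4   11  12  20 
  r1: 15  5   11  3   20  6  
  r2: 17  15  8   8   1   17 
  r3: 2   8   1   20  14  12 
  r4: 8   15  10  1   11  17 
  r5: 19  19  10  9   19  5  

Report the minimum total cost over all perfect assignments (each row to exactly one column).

optimal assignment: row0→col2 (cost 4), row1→col1 (cost 5), row2→col4 (cost 1), row3→col0 (cost 2), row4→col3 (cost 1), row5→col5 (cost 5)
total = 4 + 5 + 1 + 2 + 1 + 5 = 18

Minimum assignment cost: 18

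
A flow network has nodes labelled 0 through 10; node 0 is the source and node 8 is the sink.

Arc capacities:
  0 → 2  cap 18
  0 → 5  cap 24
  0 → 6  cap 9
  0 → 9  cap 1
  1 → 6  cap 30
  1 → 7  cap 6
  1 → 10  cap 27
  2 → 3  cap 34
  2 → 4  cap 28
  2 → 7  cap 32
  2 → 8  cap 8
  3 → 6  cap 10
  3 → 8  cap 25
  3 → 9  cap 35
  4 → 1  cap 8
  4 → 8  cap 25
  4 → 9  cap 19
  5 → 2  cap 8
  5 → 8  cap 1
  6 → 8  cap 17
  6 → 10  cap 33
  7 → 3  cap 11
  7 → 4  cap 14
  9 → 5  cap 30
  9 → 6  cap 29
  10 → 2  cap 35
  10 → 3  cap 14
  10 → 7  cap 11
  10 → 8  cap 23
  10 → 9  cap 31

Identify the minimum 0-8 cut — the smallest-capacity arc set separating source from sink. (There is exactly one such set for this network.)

Min-cut arcs: {(0,2), (0,6), (0,9), (5,2), (5,8)} (total capacity 37)

augment #1: 0→2→8 push 8
augment #2: 0→5→8 push 1
augment #3: 0→6→8 push 9
augment #4: 0→2→3→8 push 10
augment #5: 0→9→6→8 push 1
augment #6: 0→5→2→3→8 push 8
max flow = 37; residual-reachable set from 0 gives S-side
cut edges (S→T): {(0,2), (0,6), (0,9), (5,2), (5,8)} total cap 37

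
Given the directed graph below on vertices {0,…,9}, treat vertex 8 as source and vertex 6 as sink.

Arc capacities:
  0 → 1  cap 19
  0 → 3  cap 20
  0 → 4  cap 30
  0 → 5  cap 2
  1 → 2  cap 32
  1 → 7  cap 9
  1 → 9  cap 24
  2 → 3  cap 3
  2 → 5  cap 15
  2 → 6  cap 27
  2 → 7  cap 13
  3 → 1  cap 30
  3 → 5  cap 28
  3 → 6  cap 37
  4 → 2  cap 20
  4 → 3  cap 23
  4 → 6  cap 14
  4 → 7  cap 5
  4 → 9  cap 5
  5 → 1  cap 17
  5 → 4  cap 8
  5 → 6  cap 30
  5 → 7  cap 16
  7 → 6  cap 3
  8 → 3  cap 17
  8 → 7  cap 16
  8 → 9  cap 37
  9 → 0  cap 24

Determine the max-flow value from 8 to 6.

augment #1: 8→3→6 bottleneck 17, total now 17
augment #2: 8→7→6 bottleneck 3, total now 20
augment #3: 8→9→0→3→6 bottleneck 20, total now 40
augment #4: 8→9→0→4→6 bottleneck 4, total now 44

Maximum flow value: 44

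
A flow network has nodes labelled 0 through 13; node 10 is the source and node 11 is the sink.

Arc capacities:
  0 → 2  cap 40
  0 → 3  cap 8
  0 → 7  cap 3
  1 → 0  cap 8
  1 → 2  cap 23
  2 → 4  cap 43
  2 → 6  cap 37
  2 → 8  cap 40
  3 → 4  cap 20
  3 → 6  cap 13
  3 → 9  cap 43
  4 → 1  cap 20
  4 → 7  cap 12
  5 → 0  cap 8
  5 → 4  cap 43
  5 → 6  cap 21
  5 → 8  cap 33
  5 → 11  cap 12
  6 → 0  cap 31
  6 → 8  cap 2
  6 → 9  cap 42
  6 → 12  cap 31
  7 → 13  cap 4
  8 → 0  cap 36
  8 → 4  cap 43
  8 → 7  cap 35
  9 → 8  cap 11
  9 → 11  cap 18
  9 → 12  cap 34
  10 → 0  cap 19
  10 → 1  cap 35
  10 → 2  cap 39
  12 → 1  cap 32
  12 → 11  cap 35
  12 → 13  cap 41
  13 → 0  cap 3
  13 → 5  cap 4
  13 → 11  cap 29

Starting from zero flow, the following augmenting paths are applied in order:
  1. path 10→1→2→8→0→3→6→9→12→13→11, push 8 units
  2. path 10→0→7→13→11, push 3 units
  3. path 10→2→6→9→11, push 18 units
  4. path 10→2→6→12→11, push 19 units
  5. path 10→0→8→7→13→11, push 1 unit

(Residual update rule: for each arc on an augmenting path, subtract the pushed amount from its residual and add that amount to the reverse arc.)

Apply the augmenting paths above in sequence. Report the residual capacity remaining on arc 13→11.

Residual capacity of (13,11): 17

after path 1 (10→1→2→8→0→3→6→9→12→13→11, push 8): res(13,11)=21
after path 2 (10→0→7→13→11, push 3): res(13,11)=18
after path 3 (10→2→6→9→11, push 18): res(13,11)=18
after path 4 (10→2→6→12→11, push 19): res(13,11)=18
after path 5 (10→0→8→7→13→11, push 1): res(13,11)=17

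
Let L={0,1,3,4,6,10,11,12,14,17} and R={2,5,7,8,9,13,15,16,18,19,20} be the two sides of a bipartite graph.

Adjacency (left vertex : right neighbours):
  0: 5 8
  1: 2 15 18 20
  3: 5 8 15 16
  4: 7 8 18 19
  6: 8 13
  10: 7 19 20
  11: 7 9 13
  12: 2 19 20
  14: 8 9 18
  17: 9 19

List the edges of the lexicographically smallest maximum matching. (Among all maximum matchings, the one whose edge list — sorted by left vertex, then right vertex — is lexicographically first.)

Lex-smallest maximum matching: {(0,5), (1,2), (3,15), (4,7), (6,8), (10,19), (11,13), (12,20), (14,18), (17,9)}

|M| = 10 (so the lex-smallest maximum matching has 10 edges)
process left vertices in ascending order; for each, take the smallest-labelled available neighbour that still permits 10 edges overall, or leave it unmatched if none does
lex-smallest matching: {0-5, 1-2, 3-15, 4-7, 6-8, 10-19, 11-13, 12-20, 14-18, 17-9}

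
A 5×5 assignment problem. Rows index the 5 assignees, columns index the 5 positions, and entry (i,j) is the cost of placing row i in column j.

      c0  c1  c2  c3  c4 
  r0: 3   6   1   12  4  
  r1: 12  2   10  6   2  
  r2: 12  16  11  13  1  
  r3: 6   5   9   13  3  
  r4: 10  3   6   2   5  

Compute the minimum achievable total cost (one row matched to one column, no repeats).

Minimum assignment cost: 12

optimal assignment: row0→col2 (cost 1), row1→col1 (cost 2), row2→col4 (cost 1), row3→col0 (cost 6), row4→col3 (cost 2)
total = 1 + 2 + 1 + 6 + 2 = 12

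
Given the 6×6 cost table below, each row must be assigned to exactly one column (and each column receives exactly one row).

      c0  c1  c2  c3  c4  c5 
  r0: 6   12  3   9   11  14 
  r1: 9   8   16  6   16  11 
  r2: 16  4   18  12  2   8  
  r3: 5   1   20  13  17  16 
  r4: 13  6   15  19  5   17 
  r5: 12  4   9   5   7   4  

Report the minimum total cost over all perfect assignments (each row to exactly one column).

Minimum assignment cost: 26

optimal assignment: row0→col2 (cost 3), row1→col3 (cost 6), row2→col4 (cost 2), row3→col0 (cost 5), row4→col1 (cost 6), row5→col5 (cost 4)
total = 3 + 6 + 2 + 5 + 6 + 4 = 26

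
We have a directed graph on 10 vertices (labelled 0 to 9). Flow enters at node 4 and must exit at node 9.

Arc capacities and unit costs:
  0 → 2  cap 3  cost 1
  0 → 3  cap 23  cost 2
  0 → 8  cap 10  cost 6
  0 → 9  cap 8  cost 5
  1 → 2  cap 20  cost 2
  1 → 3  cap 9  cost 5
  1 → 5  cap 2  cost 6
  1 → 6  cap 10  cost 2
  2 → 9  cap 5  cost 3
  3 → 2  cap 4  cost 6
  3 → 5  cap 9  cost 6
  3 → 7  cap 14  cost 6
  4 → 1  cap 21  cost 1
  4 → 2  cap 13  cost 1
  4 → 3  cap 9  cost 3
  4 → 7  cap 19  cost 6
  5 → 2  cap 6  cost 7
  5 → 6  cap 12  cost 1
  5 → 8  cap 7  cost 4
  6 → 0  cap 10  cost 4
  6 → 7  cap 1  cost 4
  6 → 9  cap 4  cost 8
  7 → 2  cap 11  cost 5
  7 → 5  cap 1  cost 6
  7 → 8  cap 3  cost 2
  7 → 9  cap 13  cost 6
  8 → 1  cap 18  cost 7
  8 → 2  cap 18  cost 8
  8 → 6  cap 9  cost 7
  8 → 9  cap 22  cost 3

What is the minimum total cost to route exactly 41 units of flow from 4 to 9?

shortest-cost path #1: 4→2→9 push 5 @ unit cost 4 (adds 20)
shortest-cost path #2: 4→7→8→9 push 3 @ unit cost 11 (adds 33)
shortest-cost path #3: 4→1→6→9 push 4 @ unit cost 11 (adds 44)
shortest-cost path #4: 4→7→9 push 13 @ unit cost 12 (adds 156)
shortest-cost path #5: 4→1→6→0→9 push 6 @ unit cost 12 (adds 72)
shortest-cost path #6: 4→1→5→8→9 push 2 @ unit cost 14 (adds 28)
shortest-cost path #7: 4→3→5→8→9 push 5 @ unit cost 16 (adds 80)
shortest-cost path #8: 4→3→5→6→0→9 push 2 @ unit cost 19 (adds 38)
shortest-cost path #9: 4→3→5→6→0→8→9 push 1 @ unit cost 23 (adds 23)
total cost = 494

Minimum cost for 41 units: 494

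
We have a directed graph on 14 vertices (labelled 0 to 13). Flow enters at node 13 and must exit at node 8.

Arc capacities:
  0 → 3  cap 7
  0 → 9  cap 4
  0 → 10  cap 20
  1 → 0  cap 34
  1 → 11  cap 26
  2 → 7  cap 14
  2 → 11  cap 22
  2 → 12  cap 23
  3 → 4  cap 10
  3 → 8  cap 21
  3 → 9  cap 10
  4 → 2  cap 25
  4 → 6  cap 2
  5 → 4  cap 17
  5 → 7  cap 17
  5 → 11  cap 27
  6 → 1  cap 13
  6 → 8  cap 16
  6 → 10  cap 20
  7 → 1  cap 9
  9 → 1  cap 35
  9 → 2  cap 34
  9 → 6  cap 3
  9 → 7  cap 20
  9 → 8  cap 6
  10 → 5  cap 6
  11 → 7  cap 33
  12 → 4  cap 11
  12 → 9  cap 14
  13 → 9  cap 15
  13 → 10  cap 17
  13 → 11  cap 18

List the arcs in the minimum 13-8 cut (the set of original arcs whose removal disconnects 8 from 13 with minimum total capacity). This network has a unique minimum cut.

Min-cut arcs: {(0,3), (4,6), (9,6), (9,8)} (total capacity 18)

augment #1: 13→9→8 push 6
augment #2: 13→9→6→8 push 3
augment #3: 13→9→1→0→3→8 push 6
augment #4: 13→10→5→4→6→8 push 2
augment #5: 13→11→7→1→0→3→8 push 1
max flow = 18; residual-reachable set from 13 gives S-side
cut edges (S→T): {(0,3), (4,6), (9,6), (9,8)} total cap 18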